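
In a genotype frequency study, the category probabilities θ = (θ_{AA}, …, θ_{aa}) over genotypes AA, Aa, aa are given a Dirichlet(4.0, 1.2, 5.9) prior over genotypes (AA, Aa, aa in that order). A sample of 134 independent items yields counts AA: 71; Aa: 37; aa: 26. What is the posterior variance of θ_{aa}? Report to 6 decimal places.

0.001174

The Dirichlet prior is conjugate to the Multinomial likelihood: each posterior αⱼ = prior αⱼ + observed count nⱼ.
Posterior concentration: (75.0, 38.2, 31.9), total = 145.1.
Var[θ_j] = α_j(Σα−α_j)/((Σα)²(Σα+1)) = 31.9·113.2/(145.1²·146.1) = 0.001174.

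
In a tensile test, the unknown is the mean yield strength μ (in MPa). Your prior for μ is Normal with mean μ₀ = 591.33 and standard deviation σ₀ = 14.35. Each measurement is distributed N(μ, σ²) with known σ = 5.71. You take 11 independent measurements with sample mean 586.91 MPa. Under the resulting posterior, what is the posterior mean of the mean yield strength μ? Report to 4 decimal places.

For Normal data with known variance σ², a Normal(μ₀, σ₀²) prior on μ is conjugate. Posterior precision = 1/σ₀² + n/σ²; posterior mean is the precision-weighted average of μ₀ and x̄.
n·x̄ = 11·586.91 = 6456.01.
σ₀² = 14.35² = 205.9225, σ² = 5.71² = 32.6041; σ² + n·σ₀² = 32.6041 + 11·205.9225 = 2297.7516.
Posterior mean = (μ₀/σ₀² + n·x̄/σ²)/(1/σ₀² + n/σ²) = (σ²·μ₀ + σ₀²·n·x̄)/(σ² + n·σ₀²) = (32.6041·591.33 + 205.9225·6456.01)/2297.7516 = 1348717.501678/2297.7516 = 586.9727.

586.9727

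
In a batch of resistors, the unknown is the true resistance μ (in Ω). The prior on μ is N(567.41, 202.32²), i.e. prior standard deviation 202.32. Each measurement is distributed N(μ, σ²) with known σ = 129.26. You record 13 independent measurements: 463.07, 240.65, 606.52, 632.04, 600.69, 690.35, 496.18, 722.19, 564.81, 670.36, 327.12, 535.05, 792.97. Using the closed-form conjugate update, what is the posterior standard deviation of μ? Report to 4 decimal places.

For Normal data with known variance σ², a Normal(μ₀, σ₀²) prior on μ is conjugate. Posterior precision = 1/σ₀² + n/σ²; posterior mean is the precision-weighted average of μ₀ and x̄.
σ₀² = 202.32² = 40933.3824, σ² = 129.26² = 16708.1476; σ² + n·σ₀² = 16708.1476 + 13·40933.3824 = 548842.1188.
Posterior precision = 1/σ₀² + n/σ² = 1/40933.3824 + 13/16708.1476 = (σ² + n·σ₀²)/(σ₀²σ²) = 548842.1188/(40933.3824·16708.1476); posterior variance σₙ² = σ₀²σ²/(σ² + n·σ₀²) = 40933.3824·16708.1476/548842.1188 = 1246.116090.
Posterior SD = √σₙ² = √(40933.3824·16708.1476/548842.1188) = 35.3004.

35.3004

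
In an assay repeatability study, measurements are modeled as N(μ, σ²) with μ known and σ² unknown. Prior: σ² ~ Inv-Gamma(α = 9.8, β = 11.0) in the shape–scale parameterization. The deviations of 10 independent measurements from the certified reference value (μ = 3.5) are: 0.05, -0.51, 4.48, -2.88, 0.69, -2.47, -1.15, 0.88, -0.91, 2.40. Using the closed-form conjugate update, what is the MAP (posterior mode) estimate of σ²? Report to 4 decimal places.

With known mean μ and an Inverse-Gamma(α, β) prior on σ², the Normal likelihood is conjugate: posterior is Inv-Gamma(α + n/2, β + Σ(xᵢ−μ)²/2).
Σ(xᵢ−μ)² = (0.05)² + (-0.51)² + (4.48)² + (-2.88)² + (0.69)² + (-2.47)² + (-1.15)² + (0.88)² + (-0.91)² + (2.40)² = 43.8894.
Posterior: Inv-Gamma(9.8 + 10/2, 11.0 + 43.8894/2) = Inv-Gamma(14.80, 32.94470).
Mode = β/(α+1) = 32.94470/15.80 = 2.0851.

2.0851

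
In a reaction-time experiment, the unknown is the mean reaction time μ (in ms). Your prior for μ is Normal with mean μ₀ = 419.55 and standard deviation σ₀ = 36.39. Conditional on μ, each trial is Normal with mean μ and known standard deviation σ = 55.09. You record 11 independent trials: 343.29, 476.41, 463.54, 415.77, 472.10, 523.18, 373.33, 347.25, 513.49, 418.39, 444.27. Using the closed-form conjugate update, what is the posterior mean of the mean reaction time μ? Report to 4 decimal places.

432.7890

For Normal data with known variance σ², a Normal(μ₀, σ₀²) prior on μ is conjugate. Posterior precision = 1/σ₀² + n/σ²; posterior mean is the precision-weighted average of μ₀ and x̄.
Σxᵢ = 343.29 + 476.41 + 463.54 + 415.77 + 472.10 + 523.18 + 373.33 + 347.25 + 513.49 + 418.39 + 444.27 = 4791.02, so n·x̄ = 4791.02.
σ₀² = 36.39² = 1324.2321, σ² = 55.09² = 3034.9081; σ² + n·σ₀² = 3034.9081 + 11·1324.2321 = 17601.4612.
Posterior mean = (μ₀/σ₀² + n·x̄/σ²)/(1/σ₀² + n/σ²) = (σ²·μ₀ + σ₀²·n·x̄)/(σ² + n·σ₀²) = (3034.9081·419.55 + 1324.2321·4791.02)/17601.4612 = 7617718.169097/17601.4612 = 432.7890.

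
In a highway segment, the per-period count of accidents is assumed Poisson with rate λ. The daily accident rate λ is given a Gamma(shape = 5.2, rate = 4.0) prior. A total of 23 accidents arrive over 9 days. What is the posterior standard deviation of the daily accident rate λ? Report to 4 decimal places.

0.4085

With a Gamma(shape α, rate β) prior, the Poisson likelihood is conjugate: the posterior is Gamma(α + ΣXᵢ, β + n).
Posterior: Gamma(α+S, β+n) = Gamma(5.2+23, 4.0+9) = Gamma(28.2, 13.0).
SD = √α/β = √28.2/13.0 = 0.4085.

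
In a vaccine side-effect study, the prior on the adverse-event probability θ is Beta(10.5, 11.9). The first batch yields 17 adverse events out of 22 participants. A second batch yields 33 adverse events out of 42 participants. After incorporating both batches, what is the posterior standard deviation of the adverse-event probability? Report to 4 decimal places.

The Beta prior is conjugate to a Binomial/Bernoulli likelihood; the update adds successes to α and failures to β.
After batch 1: Beta(10.5+17, 11.9+5) = Beta(27.5, 16.9).
After batch 2: Beta(27.5+33, 16.9+9) = Beta(60.5, 25.9).
Var = αβ/((α+β)²(α+β+1)) = 60.5·25.9/(86.4²·87.4) = 0.00240169; SD = √0.00240169 = 0.0490.

0.0490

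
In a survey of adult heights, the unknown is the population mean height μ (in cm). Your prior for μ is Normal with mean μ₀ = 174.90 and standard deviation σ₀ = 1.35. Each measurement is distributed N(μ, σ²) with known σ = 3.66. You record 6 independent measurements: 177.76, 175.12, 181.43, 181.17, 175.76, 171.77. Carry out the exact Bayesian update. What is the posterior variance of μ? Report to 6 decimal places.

For Normal data with known variance σ², a Normal(μ₀, σ₀²) prior on μ is conjugate. Posterior precision = 1/σ₀² + n/σ²; posterior mean is the precision-weighted average of μ₀ and x̄.
σ₀² = 1.35² = 1.8225, σ² = 3.66² = 13.3956; σ² + n·σ₀² = 13.3956 + 6·1.8225 = 24.3306.
Posterior precision = 1/σ₀² + n/σ² = 1/1.8225 + 6/13.3956 = (σ² + n·σ₀²)/(σ₀²σ²) = 24.3306/(1.8225·13.3956); posterior variance σₙ² = σ₀²σ²/(σ² + n·σ₀²) = 1.8225·13.3956/24.3306 = 1.003406.

1.003406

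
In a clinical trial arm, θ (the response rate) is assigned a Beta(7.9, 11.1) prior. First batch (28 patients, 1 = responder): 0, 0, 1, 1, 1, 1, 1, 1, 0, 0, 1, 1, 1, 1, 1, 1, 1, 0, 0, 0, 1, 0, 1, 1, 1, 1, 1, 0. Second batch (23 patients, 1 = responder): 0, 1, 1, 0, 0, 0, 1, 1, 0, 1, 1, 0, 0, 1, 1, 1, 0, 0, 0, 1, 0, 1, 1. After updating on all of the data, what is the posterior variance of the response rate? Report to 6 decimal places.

The Beta prior is conjugate to a Binomial/Bernoulli likelihood; the update adds successes to α and failures to β.
After batch 1: Beta(7.9+19, 11.1+9) = Beta(26.9, 20.1).
After batch 2: Beta(26.9+12, 20.1+11) = Beta(38.9, 31.1).
Var = αβ/((α+β)²(α+β+1)) = 38.9·31.1/(70.0²·71.0) = 0.003477.

0.003477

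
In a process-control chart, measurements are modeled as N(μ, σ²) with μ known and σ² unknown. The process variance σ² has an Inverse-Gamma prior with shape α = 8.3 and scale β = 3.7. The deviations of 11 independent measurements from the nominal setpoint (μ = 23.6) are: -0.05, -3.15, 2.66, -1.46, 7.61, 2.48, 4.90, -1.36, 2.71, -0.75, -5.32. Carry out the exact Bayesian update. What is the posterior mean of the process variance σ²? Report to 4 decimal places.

5.9634

With known mean μ and an Inverse-Gamma(α, β) prior on σ², the Normal likelihood is conjugate: posterior is Inv-Gamma(α + n/2, β + Σ(xᵢ−μ)²/2).
Σ(xᵢ−μ)² = (-0.05)² + (-3.15)² + (2.66)² + (-1.46)² + (7.61)² + (2.48)² + (4.90)² + (-1.36)² + (2.71)² + (-0.75)² + (-5.32)² = 145.2633.
Posterior: Inv-Gamma(8.3 + 11/2, 3.7 + 145.2633/2) = Inv-Gamma(13.80, 76.33165).
E[σ²|data] = β/(α−1) = 76.33165/12.80 = 5.9634.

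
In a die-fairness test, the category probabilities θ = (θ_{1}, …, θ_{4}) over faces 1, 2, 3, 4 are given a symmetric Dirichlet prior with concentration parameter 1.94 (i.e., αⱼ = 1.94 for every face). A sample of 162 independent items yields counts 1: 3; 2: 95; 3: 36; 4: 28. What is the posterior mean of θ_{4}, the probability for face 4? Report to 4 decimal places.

The Dirichlet prior is conjugate to the Multinomial likelihood: each posterior αⱼ = prior αⱼ + observed count nⱼ.
Posterior concentration: (4.94, 96.94, 37.94, 29.94), total = 169.76.
E[θ_{4}|data] = α_{4}/Σα = 29.94/169.76 = 0.1764.

0.1764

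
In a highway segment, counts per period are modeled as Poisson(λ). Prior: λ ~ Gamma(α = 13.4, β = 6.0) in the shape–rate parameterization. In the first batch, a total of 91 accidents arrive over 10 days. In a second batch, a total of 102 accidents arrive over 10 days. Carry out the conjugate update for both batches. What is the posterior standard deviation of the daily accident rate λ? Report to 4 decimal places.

With a Gamma(shape α, rate β) prior, the Poisson likelihood is conjugate: the posterior is Gamma(α + ΣXᵢ, β + n).
After batch 1: Gamma(α+S, β+n) = Gamma(13.4+91, 6.0+10) = Gamma(104.4, 16.0).
After batch 2: Gamma(α+S, β+n) = Gamma(104.4+102, 16.0+10) = Gamma(206.4, 26.0).
SD = √α/β = √206.4/26.0 = 0.5526.

0.5526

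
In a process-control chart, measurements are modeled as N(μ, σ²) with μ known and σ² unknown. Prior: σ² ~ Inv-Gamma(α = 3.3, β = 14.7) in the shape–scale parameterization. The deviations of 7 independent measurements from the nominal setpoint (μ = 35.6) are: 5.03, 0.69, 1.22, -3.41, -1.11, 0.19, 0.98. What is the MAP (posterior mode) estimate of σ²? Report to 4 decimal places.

4.5206

With known mean μ and an Inverse-Gamma(α, β) prior on σ², the Normal likelihood is conjugate: posterior is Inv-Gamma(α + n/2, β + Σ(xᵢ−μ)²/2).
Σ(xᵢ−μ)² = (5.03)² + (0.69)² + (1.22)² + (-3.41)² + (-1.11)² + (0.19)² + (0.98)² = 41.1221.
Posterior: Inv-Gamma(3.3 + 7/2, 14.7 + 41.1221/2) = Inv-Gamma(6.80, 35.26105).
Mode = β/(α+1) = 35.26105/7.80 = 4.5206.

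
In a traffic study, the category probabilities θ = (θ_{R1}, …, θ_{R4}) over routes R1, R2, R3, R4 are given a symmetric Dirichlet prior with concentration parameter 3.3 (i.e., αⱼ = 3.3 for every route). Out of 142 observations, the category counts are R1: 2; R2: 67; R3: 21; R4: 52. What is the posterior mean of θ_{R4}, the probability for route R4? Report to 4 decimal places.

The Dirichlet prior is conjugate to the Multinomial likelihood: each posterior αⱼ = prior αⱼ + observed count nⱼ.
Posterior concentration: (5.3, 70.3, 24.3, 55.3), total = 155.2.
E[θ_{R4}|data] = α_{R4}/Σα = 55.3/155.2 = 0.3563.

0.3563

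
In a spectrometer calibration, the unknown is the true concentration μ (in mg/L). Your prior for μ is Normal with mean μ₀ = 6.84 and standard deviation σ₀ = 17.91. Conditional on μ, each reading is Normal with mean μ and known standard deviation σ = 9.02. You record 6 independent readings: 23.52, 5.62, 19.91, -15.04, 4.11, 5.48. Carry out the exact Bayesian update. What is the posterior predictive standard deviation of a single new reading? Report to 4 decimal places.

For Normal data with known variance σ², a Normal(μ₀, σ₀²) prior on μ is conjugate. Posterior precision = 1/σ₀² + n/σ²; posterior mean is the precision-weighted average of μ₀ and x̄.
σ₀² = 17.91² = 320.7681, σ² = 9.02² = 81.3604; σ² + n·σ₀² = 81.3604 + 6·320.7681 = 2005.969.
Posterior precision = 1/σ₀² + n/σ² = 1/320.7681 + 6/81.3604 = (σ² + n·σ₀²)/(σ₀²σ²) = 2005.969/(320.7681·81.3604); posterior variance σₙ² = σ₀²σ²/(σ² + n·σ₀²) = 320.7681·81.3604/2005.969 = 13.010082.
Predictive variance for one new observation = σₙ² + σ² = 320.7681·81.3604/2005.969 + 81.3604 = σ²·(σ₀² + 2005.969)/2005.969 = 81.3604·2326.7371/2005.969 = 94.370482; SD = √(81.3604·2326.7371/2005.969) = 9.7144.

9.7144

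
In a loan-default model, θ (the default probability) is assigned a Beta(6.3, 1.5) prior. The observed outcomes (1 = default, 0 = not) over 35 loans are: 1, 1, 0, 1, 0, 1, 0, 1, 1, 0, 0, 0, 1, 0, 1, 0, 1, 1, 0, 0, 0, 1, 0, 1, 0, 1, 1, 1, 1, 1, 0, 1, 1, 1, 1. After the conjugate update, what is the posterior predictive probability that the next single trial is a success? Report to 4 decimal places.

The Beta prior is conjugate to a Binomial/Bernoulli likelihood; the update adds successes to α and failures to β.
Posterior: Beta(α+k, β+n−k) = Beta(6.3+21, 1.5+14) = Beta(27.3, 15.5).
For a single future Bernoulli trial, P(success | data) = α/(α+β) = 0.6379.

0.6379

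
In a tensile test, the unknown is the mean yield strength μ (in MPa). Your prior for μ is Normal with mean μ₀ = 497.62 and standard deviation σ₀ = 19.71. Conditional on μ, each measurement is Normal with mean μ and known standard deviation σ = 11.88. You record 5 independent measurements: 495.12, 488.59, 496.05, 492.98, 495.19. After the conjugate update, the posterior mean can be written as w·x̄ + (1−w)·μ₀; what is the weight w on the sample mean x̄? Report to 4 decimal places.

0.9323

For Normal data with known variance σ², a Normal(μ₀, σ₀²) prior on μ is conjugate. Posterior precision = 1/σ₀² + n/σ²; posterior mean is the precision-weighted average of μ₀ and x̄.
σ₀² = 19.71² = 388.4841, σ² = 11.88² = 141.1344. Prior precision 1/σ₀² = 1/388.4841; data precision n/σ² = 5/141.1344.
w = (n/σ²)/(1/σ₀² + n/σ²) = n·σ₀²/(σ² + n·σ₀²) = 5·388.4841/(141.1344 + 5·388.4841) = 1942.4205/2083.5549 = 0.9323.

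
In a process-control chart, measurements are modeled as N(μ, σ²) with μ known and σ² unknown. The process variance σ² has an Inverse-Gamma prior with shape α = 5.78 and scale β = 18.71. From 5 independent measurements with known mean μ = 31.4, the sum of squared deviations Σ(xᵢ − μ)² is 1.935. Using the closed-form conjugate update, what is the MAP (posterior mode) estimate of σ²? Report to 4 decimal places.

With known mean μ and an Inverse-Gamma(α, β) prior on σ², the Normal likelihood is conjugate: posterior is Inv-Gamma(α + n/2, β + Σ(xᵢ−μ)²/2).
Posterior: Inv-Gamma(5.78 + 5/2, 18.71 + 1.935/2) = Inv-Gamma(8.28, 19.6775).
Mode = β/(α+1) = 19.6775/9.28 = 2.1204.

2.1204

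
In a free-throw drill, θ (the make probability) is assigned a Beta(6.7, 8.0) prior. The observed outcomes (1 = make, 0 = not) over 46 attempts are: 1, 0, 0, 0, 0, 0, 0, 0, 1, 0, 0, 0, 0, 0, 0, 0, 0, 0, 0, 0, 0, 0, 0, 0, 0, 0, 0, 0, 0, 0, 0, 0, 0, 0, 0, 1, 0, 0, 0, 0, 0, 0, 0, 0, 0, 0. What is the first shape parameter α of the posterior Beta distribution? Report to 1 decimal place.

9.7

The Beta prior is conjugate to a Binomial/Bernoulli likelihood; the update adds successes to α and failures to β.
Posterior: Beta(α+k, β+n−k) = Beta(6.7+3, 8.0+43) = Beta(9.7, 51.0).
Posterior α = 9.7.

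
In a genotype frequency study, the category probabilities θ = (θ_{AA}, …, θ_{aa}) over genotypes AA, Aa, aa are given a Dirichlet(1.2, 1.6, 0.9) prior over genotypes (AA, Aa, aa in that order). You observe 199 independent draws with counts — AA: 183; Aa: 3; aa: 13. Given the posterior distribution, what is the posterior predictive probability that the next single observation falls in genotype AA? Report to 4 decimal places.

0.9087

The Dirichlet prior is conjugate to the Multinomial likelihood: each posterior αⱼ = prior αⱼ + observed count nⱼ.
Posterior concentration: (184.2, 4.6, 13.9), total = 202.7.
P(next = AA | data) = α_{AA}/Σα = 0.9087.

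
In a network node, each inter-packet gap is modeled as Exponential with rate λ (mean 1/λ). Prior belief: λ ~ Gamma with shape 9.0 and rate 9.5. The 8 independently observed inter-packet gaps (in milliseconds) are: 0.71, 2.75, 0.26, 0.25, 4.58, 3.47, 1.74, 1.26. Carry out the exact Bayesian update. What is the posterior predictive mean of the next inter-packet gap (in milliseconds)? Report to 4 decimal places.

1.5325

With a Gamma(shape α, rate β) prior on the exponential rate λ, the posterior after n observations with total T = Σxᵢ is Gamma(α+n, β+T).
Sum of observations T = 15.02 milliseconds; n = 8.
Posterior: Gamma(9.0+8, 9.5+15.02) = Gamma(17.0, 24.52).
The predictive distribution for the next observation is Lomax; its mean is β/(α−1) = 24.52/16.0 = 1.5325.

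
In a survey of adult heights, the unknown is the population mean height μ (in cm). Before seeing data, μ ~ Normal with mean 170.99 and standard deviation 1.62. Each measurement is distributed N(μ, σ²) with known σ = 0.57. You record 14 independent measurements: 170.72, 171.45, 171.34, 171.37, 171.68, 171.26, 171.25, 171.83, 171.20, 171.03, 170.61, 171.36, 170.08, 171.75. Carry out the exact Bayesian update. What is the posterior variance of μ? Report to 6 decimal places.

For Normal data with known variance σ², a Normal(μ₀, σ₀²) prior on μ is conjugate. Posterior precision = 1/σ₀² + n/σ²; posterior mean is the precision-weighted average of μ₀ and x̄.
σ₀² = 1.62² = 2.6244, σ² = 0.57² = 0.3249; σ² + n·σ₀² = 0.3249 + 14·2.6244 = 37.0665.
Posterior precision = 1/σ₀² + n/σ² = 1/2.6244 + 14/0.3249 = (σ² + n·σ₀²)/(σ₀²σ²) = 37.0665/(2.6244·0.3249); posterior variance σₙ² = σ₀²σ²/(σ² + n·σ₀²) = 2.6244·0.3249/37.0665 = 0.023004.

0.023004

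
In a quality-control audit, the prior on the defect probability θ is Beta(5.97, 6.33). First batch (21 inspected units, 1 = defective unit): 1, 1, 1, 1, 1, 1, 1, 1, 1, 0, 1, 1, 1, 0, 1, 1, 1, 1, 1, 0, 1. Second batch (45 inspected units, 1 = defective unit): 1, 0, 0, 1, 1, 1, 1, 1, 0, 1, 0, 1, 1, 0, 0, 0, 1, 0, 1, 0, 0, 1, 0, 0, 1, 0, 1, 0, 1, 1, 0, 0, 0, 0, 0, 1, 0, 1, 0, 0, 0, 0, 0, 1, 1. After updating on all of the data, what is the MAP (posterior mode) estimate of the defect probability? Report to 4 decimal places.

0.5632

The Beta prior is conjugate to a Binomial/Bernoulli likelihood; the update adds successes to α and failures to β.
After batch 1: Beta(5.97+18, 6.33+3) = Beta(23.97, 9.33).
After batch 2: Beta(23.97+20, 9.33+25) = Beta(43.97, 34.33).
Mode of Beta(a,b) for a,b>1 is (a−1)/(a+b−2) = 42.97/76.30 = 0.5632.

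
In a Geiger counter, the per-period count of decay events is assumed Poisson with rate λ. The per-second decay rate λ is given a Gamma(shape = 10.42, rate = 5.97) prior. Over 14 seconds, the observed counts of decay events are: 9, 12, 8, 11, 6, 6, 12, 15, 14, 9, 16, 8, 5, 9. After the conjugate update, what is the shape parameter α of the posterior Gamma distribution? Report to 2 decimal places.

150.42

With a Gamma(shape α, rate β) prior, the Poisson likelihood is conjugate: the posterior is Gamma(α + ΣXᵢ, β + n).
Sum of counts S = 140 over n = 14 seconds.
Posterior: Gamma(α+S, β+n) = Gamma(10.42+140, 5.97+14) = Gamma(150.42, 19.97).
Posterior α = 150.42.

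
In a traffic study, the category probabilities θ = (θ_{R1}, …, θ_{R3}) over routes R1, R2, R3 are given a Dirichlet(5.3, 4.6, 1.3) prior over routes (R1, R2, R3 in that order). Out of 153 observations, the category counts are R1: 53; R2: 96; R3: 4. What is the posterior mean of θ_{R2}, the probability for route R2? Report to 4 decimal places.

0.6127

The Dirichlet prior is conjugate to the Multinomial likelihood: each posterior αⱼ = prior αⱼ + observed count nⱼ.
Posterior concentration: (58.3, 100.6, 5.3), total = 164.2.
E[θ_{R2}|data] = α_{R2}/Σα = 100.6/164.2 = 0.6127.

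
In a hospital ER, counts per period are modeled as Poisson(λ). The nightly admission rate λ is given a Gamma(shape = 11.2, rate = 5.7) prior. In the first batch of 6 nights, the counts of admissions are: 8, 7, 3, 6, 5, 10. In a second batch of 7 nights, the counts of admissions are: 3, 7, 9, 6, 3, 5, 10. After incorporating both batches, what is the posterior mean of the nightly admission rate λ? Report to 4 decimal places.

With a Gamma(shape α, rate β) prior, the Poisson likelihood is conjugate: the posterior is Gamma(α + ΣXᵢ, β + n).
Batch 1: sum of counts S = 39 over n = 6 nights.
After batch 1: Gamma(α+S, β+n) = Gamma(11.2+39, 5.7+6) = Gamma(50.2, 11.7).
Batch 2: sum of counts S = 43 over n = 7 nights.
After batch 2: Gamma(α+S, β+n) = Gamma(50.2+43, 11.7+7) = Gamma(93.2, 18.7).
Posterior mean = α/β = 93.2/18.7 = 4.9840.

4.9840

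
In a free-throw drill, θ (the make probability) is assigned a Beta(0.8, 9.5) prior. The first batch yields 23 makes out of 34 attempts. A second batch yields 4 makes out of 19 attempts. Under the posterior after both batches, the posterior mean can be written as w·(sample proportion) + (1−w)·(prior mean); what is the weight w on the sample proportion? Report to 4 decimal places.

0.8373

The Beta prior is conjugate to a Binomial/Bernoulli likelihood; the update adds successes to α and failures to β.
Total number of attempts: n = 34 + 19 = 53.
Posterior mean = (α₀+k)/(α₀+β₀+n) = [n/(α₀+β₀+n)]·(k/n) + [(α₀+β₀)/(α₀+β₀+n)]·α₀/(α₀+β₀), so only n and the prior enter the weight.
The weight on the data is w = n/(α₀+β₀+n) = 53/(0.8+9.5+53) = 53/63.3 = 0.8373.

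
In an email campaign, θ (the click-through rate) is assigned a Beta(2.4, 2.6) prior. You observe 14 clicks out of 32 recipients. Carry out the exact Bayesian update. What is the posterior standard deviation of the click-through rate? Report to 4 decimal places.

The Beta prior is conjugate to a Binomial/Bernoulli likelihood; the update adds successes to α and failures to β.
Posterior: Beta(α+k, β+n−k) = Beta(2.4+14, 2.6+18) = Beta(16.4, 20.6).
Var = αβ/((α+β)²(α+β+1)) = 16.4·20.6/(37.0²·38.0) = 0.00649418; SD = √0.00649418 = 0.0806.

0.0806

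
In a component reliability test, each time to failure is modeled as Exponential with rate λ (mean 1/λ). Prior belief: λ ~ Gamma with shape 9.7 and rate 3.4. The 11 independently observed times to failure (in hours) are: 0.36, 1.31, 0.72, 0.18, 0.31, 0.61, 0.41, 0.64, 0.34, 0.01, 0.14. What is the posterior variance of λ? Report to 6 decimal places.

0.291283

With a Gamma(shape α, rate β) prior on the exponential rate λ, the posterior after n observations with total T = Σxᵢ is Gamma(α+n, β+T).
Sum of observations T = 5.03 hours; n = 11.
Posterior: Gamma(9.7+11, 3.4+5.03) = Gamma(20.7, 8.43).
Var = α/β² = 0.291283.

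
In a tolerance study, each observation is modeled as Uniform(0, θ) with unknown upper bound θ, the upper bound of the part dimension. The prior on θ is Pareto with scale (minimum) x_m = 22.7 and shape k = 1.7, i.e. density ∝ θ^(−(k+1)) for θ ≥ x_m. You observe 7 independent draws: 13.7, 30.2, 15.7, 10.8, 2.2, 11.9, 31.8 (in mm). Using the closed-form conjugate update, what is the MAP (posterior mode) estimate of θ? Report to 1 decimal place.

A Pareto(scale x_m, shape k) prior on the upper bound θ of Uniform(0, θ) is conjugate: posterior is Pareto(max(x_m, max xᵢ), k + n).
Sample maximum = 31.8; prior scale x_m = 22.7 → posterior scale = max = 31.8.
Posterior shape = 1.7 + 7 = 8.7.
The Pareto density is decreasing on [x_m, ∞), so the mode is x_m = 31.8.

31.8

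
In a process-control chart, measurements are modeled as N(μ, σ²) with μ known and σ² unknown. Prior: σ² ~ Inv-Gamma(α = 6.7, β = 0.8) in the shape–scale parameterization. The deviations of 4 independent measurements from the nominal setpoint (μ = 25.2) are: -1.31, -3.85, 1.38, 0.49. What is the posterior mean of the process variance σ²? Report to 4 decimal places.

1.3171

With known mean μ and an Inverse-Gamma(α, β) prior on σ², the Normal likelihood is conjugate: posterior is Inv-Gamma(α + n/2, β + Σ(xᵢ−μ)²/2).
Σ(xᵢ−μ)² = (-1.31)² + (-3.85)² + (1.38)² + (0.49)² = 18.6831.
Posterior: Inv-Gamma(6.7 + 4/2, 0.8 + 18.6831/2) = Inv-Gamma(8.70, 10.14155).
E[σ²|data] = β/(α−1) = 10.14155/7.70 = 1.3171.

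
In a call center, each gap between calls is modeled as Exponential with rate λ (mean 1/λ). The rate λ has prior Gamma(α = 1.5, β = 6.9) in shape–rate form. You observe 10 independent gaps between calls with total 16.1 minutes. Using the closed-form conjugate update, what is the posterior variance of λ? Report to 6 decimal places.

0.021739

With a Gamma(shape α, rate β) prior on the exponential rate λ, the posterior after n observations with total T = Σxᵢ is Gamma(α+n, β+T).
Posterior: Gamma(1.5+10, 6.9+16.1) = Gamma(11.5, 23.0).
Var = α/β² = 0.021739.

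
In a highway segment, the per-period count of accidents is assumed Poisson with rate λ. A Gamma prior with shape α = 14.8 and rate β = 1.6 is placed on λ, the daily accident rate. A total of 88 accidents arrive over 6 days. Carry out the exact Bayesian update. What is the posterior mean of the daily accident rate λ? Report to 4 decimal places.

With a Gamma(shape α, rate β) prior, the Poisson likelihood is conjugate: the posterior is Gamma(α + ΣXᵢ, β + n).
Posterior: Gamma(α+S, β+n) = Gamma(14.8+88, 1.6+6) = Gamma(102.8, 7.6).
Posterior mean = α/β = 102.8/7.6 = 13.5263.

13.5263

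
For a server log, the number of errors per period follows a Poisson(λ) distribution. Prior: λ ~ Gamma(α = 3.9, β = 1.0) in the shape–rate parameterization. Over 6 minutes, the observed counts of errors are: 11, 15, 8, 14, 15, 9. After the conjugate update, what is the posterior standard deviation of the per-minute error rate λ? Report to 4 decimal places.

1.2446

With a Gamma(shape α, rate β) prior, the Poisson likelihood is conjugate: the posterior is Gamma(α + ΣXᵢ, β + n).
Sum of counts S = 72 over n = 6 minutes.
Posterior: Gamma(α+S, β+n) = Gamma(3.9+72, 1.0+6) = Gamma(75.9, 7.0).
SD = √α/β = √75.9/7.0 = 1.2446.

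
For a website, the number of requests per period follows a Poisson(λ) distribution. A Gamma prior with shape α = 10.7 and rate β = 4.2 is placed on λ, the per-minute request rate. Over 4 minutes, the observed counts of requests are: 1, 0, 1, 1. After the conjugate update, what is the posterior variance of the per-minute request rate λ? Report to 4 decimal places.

0.2037

With a Gamma(shape α, rate β) prior, the Poisson likelihood is conjugate: the posterior is Gamma(α + ΣXᵢ, β + n).
Sum of counts S = 3 over n = 4 minutes.
Posterior: Gamma(α+S, β+n) = Gamma(10.7+3, 4.2+4) = Gamma(13.7, 8.2).
Var = α/β² = 13.7/8.2² = 0.2037.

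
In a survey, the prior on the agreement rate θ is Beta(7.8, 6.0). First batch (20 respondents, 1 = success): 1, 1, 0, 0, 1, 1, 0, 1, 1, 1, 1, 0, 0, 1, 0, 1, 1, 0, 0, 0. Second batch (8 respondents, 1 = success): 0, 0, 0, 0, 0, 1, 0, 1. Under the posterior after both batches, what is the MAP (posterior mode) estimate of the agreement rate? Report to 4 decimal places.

0.4975

The Beta prior is conjugate to a Binomial/Bernoulli likelihood; the update adds successes to α and failures to β.
After batch 1: Beta(7.8+11, 6.0+9) = Beta(18.8, 15.0).
After batch 2: Beta(18.8+2, 15.0+6) = Beta(20.8, 21.0).
Mode of Beta(a,b) for a,b>1 is (a−1)/(a+b−2) = 19.8/39.8 = 0.4975.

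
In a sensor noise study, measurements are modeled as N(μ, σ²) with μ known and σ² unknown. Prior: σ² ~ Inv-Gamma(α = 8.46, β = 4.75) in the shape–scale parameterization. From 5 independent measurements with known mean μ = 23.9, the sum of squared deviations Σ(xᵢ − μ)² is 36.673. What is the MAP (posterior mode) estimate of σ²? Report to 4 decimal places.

1.9303

With known mean μ and an Inverse-Gamma(α, β) prior on σ², the Normal likelihood is conjugate: posterior is Inv-Gamma(α + n/2, β + Σ(xᵢ−μ)²/2).
Posterior: Inv-Gamma(8.46 + 5/2, 4.75 + 36.673/2) = Inv-Gamma(10.96, 23.0865).
Mode = β/(α+1) = 23.0865/11.96 = 1.9303.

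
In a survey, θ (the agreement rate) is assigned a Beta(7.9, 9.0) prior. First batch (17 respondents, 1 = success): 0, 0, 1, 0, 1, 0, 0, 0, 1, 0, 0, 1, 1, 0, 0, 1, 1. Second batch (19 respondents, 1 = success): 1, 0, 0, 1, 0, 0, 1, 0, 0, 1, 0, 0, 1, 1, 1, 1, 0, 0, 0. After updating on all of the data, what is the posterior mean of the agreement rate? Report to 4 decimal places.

The Beta prior is conjugate to a Binomial/Bernoulli likelihood; the update adds successes to α and failures to β.
After batch 1: Beta(7.9+7, 9.0+10) = Beta(14.9, 19.0).
After batch 2: Beta(14.9+8, 19.0+11) = Beta(22.9, 30.0).
Posterior mean = α/(α+β) = 22.9/52.9 = 0.4329.

0.4329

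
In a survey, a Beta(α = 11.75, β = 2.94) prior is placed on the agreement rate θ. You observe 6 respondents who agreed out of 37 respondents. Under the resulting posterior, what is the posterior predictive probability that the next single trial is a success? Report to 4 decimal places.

0.3434

The Beta prior is conjugate to a Binomial/Bernoulli likelihood; the update adds successes to α and failures to β.
Posterior: Beta(α+k, β+n−k) = Beta(11.75+6, 2.94+31) = Beta(17.75, 33.94).
For a single future Bernoulli trial, P(success | data) = α/(α+β) = 0.3434.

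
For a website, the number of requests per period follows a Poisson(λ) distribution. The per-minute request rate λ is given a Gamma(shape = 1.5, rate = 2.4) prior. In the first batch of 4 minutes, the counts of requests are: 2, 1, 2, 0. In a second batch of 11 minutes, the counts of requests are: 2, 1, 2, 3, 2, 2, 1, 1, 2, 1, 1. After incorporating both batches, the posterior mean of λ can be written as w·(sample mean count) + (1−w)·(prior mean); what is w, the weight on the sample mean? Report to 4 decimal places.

0.8621

With a Gamma(shape α, rate β) prior, the Poisson likelihood is conjugate: the posterior is Gamma(α + ΣXᵢ, β + n).
Total number of minutes: n = 4 + 11 = 15.
Posterior mean = (α₀+S)/(β₀+n) = [n/(β₀+n)]·(S/n) + [β₀/(β₀+n)]·(α₀/β₀), so only n and β₀ enter the weight.
Weight on data w = n/(β₀+n) = 15/(2.4+15) = 15/17.4 = 0.8621.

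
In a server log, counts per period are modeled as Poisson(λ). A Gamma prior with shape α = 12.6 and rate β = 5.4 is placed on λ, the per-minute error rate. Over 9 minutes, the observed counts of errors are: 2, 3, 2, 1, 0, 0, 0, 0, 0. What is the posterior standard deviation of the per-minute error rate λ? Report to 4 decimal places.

0.3152

With a Gamma(shape α, rate β) prior, the Poisson likelihood is conjugate: the posterior is Gamma(α + ΣXᵢ, β + n).
Sum of counts S = 8 over n = 9 minutes.
Posterior: Gamma(α+S, β+n) = Gamma(12.6+8, 5.4+9) = Gamma(20.6, 14.4).
SD = √α/β = √20.6/14.4 = 0.3152.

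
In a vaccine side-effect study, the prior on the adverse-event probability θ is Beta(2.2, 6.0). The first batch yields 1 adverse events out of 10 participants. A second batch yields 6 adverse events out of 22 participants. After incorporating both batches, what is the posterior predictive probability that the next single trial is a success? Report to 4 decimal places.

The Beta prior is conjugate to a Binomial/Bernoulli likelihood; the update adds successes to α and failures to β.
After batch 1: Beta(2.2+1, 6.0+9) = Beta(3.2, 15.0).
After batch 2: Beta(3.2+6, 15.0+16) = Beta(9.2, 31.0).
For a single future Bernoulli trial, P(success | data) = α/(α+β) = 0.2289.

0.2289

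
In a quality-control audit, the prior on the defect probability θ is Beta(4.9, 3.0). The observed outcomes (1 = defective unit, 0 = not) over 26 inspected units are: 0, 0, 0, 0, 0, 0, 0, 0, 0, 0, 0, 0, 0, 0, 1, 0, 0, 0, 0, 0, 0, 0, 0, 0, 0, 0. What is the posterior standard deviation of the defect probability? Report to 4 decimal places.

The Beta prior is conjugate to a Binomial/Bernoulli likelihood; the update adds successes to α and failures to β.
Posterior: Beta(α+k, β+n−k) = Beta(4.9+1, 3.0+25) = Beta(5.9, 28.0).
Var = αβ/((α+β)²(α+β+1)) = 5.9·28.0/(33.9²·34.9) = 0.00411894; SD = √0.00411894 = 0.0642.

0.0642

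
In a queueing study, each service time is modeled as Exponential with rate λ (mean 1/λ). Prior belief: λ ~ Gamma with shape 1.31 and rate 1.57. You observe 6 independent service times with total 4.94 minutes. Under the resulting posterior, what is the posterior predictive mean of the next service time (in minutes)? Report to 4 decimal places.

1.0317

With a Gamma(shape α, rate β) prior on the exponential rate λ, the posterior after n observations with total T = Σxᵢ is Gamma(α+n, β+T).
Posterior: Gamma(1.31+6, 1.57+4.94) = Gamma(7.31, 6.51).
The predictive distribution for the next observation is Lomax; its mean is β/(α−1) = 6.51/6.31 = 1.0317.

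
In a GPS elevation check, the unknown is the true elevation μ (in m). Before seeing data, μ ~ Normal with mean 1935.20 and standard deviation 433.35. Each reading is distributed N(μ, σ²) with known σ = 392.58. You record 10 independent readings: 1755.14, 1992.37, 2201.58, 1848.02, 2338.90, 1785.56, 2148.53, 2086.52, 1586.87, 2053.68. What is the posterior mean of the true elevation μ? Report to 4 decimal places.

For Normal data with known variance σ², a Normal(μ₀, σ₀²) prior on μ is conjugate. Posterior precision = 1/σ₀² + n/σ²; posterior mean is the precision-weighted average of μ₀ and x̄.
Σxᵢ = 1755.14 + 1992.37 + 2201.58 + 1848.02 + 2338.90 + 1785.56 + 2148.53 + 2086.52 + 1586.87 + 2053.68 = 19797.17, so n·x̄ = 19797.17.
σ₀² = 433.35² = 187792.2225, σ² = 392.58² = 154119.0564; σ² + n·σ₀² = 154119.0564 + 10·187792.2225 = 2032041.2814.
Posterior mean = (μ₀/σ₀² + n·x̄/σ²)/(1/σ₀² + n/σ²) = (σ²·μ₀ + σ₀²·n·x̄)/(σ² + n·σ₀²) = (154119.0564·1935.20 + 187792.2225·19797.17)/2032041.2814 = 4016005751.455605/2032041.2814 = 1976.3406.

1976.3406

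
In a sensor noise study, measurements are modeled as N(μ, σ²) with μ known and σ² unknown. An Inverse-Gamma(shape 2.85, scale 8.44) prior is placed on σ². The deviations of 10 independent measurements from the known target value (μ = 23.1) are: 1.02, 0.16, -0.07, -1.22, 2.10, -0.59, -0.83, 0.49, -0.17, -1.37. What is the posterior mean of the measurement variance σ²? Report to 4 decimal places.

1.9732

With known mean μ and an Inverse-Gamma(α, β) prior on σ², the Normal likelihood is conjugate: posterior is Inv-Gamma(α + n/2, β + Σ(xᵢ−μ)²/2).
Σ(xᵢ−μ)² = (1.02)² + (0.16)² + (-0.07)² + (-1.22)² + (2.10)² + (-0.59)² + (-0.83)² + (0.49)² + (-0.17)² + (-1.37)² = 10.1522.
Posterior: Inv-Gamma(2.85 + 10/2, 8.44 + 10.1522/2) = Inv-Gamma(7.85, 13.51610).
E[σ²|data] = β/(α−1) = 13.51610/6.85 = 1.9732.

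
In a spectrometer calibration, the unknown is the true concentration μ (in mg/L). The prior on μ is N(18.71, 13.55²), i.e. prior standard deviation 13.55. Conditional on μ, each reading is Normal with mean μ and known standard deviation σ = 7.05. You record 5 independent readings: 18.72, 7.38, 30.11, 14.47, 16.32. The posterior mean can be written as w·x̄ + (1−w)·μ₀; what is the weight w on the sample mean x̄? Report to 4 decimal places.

For Normal data with known variance σ², a Normal(μ₀, σ₀²) prior on μ is conjugate. Posterior precision = 1/σ₀² + n/σ²; posterior mean is the precision-weighted average of μ₀ and x̄.
σ₀² = 13.55² = 183.6025, σ² = 7.05² = 49.7025. Prior precision 1/σ₀² = 1/183.6025; data precision n/σ² = 5/49.7025.
w = (n/σ²)/(1/σ₀² + n/σ²) = n·σ₀²/(σ² + n·σ₀²) = 5·183.6025/(49.7025 + 5·183.6025) = 918.0125/967.715 = 0.9486.

0.9486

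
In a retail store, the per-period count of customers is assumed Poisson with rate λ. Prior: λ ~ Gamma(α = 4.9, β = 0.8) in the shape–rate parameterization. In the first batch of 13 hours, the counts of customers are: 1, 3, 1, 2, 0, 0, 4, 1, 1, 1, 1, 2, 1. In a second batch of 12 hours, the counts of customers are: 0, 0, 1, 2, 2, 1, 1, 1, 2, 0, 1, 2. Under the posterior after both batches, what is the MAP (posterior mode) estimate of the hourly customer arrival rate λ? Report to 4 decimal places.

With a Gamma(shape α, rate β) prior, the Poisson likelihood is conjugate: the posterior is Gamma(α + ΣXᵢ, β + n).
Batch 1: sum of counts S = 18 over n = 13 hours.
After batch 1: Gamma(α+S, β+n) = Gamma(4.9+18, 0.8+13) = Gamma(22.9, 13.8).
Batch 2: sum of counts S = 13 over n = 12 hours.
After batch 2: Gamma(α+S, β+n) = Gamma(22.9+13, 13.8+12) = Gamma(35.9, 25.8).
Mode of Gamma(α,β) for α≥1 is (α−1)/β = 34.9/25.8 = 1.3527.

1.3527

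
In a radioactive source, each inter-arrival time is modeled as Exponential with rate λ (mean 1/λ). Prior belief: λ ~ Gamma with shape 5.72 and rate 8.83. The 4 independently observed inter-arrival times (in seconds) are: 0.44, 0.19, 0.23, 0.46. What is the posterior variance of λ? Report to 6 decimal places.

With a Gamma(shape α, rate β) prior on the exponential rate λ, the posterior after n observations with total T = Σxᵢ is Gamma(α+n, β+T).
Sum of observations T = 1.32 seconds; n = 4.
Posterior: Gamma(5.72+4, 8.83+1.32) = Gamma(9.72, 10.15).
Var = α/β² = 0.094348.

0.094348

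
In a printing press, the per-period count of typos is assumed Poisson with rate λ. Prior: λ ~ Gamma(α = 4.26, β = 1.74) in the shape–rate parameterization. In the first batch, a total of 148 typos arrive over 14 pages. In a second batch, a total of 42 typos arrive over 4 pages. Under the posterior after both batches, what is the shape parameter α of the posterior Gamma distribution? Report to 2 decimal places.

194.26

With a Gamma(shape α, rate β) prior, the Poisson likelihood is conjugate: the posterior is Gamma(α + ΣXᵢ, β + n).
After batch 1: Gamma(α+S, β+n) = Gamma(4.26+148, 1.74+14) = Gamma(152.26, 15.74).
After batch 2: Gamma(α+S, β+n) = Gamma(152.26+42, 15.74+4) = Gamma(194.26, 19.74).
Posterior α = 194.26.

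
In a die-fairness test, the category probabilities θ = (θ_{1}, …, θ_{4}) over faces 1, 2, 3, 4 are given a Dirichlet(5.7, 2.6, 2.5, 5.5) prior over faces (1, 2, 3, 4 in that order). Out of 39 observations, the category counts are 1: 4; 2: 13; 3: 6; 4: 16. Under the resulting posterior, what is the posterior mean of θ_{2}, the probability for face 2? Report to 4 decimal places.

The Dirichlet prior is conjugate to the Multinomial likelihood: each posterior αⱼ = prior αⱼ + observed count nⱼ.
Posterior concentration: (9.7, 15.6, 8.5, 21.5), total = 55.3.
E[θ_{2}|data] = α_{2}/Σα = 15.6/55.3 = 0.2821.

0.2821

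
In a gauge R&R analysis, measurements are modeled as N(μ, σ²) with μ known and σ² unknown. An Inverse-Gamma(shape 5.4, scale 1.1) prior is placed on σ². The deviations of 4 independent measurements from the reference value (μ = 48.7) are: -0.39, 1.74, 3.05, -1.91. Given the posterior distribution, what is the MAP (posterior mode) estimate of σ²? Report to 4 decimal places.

With known mean μ and an Inverse-Gamma(α, β) prior on σ², the Normal likelihood is conjugate: posterior is Inv-Gamma(α + n/2, β + Σ(xᵢ−μ)²/2).
Σ(xᵢ−μ)² = (-0.39)² + (1.74)² + (3.05)² + (-1.91)² = 16.1303.
Posterior: Inv-Gamma(5.4 + 4/2, 1.1 + 16.1303/2) = Inv-Gamma(7.40, 9.16515).
Mode = β/(α+1) = 9.16515/8.40 = 1.0911.

1.0911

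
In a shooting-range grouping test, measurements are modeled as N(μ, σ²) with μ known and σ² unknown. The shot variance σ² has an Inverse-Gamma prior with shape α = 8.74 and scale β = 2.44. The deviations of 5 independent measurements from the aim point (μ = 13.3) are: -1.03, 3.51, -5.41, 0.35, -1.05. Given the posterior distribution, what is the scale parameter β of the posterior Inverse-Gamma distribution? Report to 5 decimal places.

With known mean μ and an Inverse-Gamma(α, β) prior on σ², the Normal likelihood is conjugate: posterior is Inv-Gamma(α + n/2, β + Σ(xᵢ−μ)²/2).
Σ(xᵢ−μ)² = (-1.03)² + (3.51)² + (-5.41)² + (0.35)² + (-1.05)² = 43.8741.
Posterior: Inv-Gamma(8.74 + 5/2, 2.44 + 43.8741/2) = Inv-Gamma(11.24, 24.37705).
Posterior β = 24.37705.

24.37705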